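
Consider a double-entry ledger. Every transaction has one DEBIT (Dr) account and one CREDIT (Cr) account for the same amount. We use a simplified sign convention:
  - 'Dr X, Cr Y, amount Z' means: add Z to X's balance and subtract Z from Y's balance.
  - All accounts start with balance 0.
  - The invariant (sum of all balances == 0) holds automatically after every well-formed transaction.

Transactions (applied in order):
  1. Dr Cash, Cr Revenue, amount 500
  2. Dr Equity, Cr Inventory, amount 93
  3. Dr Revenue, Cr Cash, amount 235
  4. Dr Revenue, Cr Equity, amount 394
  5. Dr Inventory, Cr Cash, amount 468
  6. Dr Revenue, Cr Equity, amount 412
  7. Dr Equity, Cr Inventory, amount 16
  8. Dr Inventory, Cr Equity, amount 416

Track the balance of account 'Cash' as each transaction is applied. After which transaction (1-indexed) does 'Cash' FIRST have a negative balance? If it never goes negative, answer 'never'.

After txn 1: Cash=500
After txn 2: Cash=500
After txn 3: Cash=265
After txn 4: Cash=265
After txn 5: Cash=-203

Answer: 5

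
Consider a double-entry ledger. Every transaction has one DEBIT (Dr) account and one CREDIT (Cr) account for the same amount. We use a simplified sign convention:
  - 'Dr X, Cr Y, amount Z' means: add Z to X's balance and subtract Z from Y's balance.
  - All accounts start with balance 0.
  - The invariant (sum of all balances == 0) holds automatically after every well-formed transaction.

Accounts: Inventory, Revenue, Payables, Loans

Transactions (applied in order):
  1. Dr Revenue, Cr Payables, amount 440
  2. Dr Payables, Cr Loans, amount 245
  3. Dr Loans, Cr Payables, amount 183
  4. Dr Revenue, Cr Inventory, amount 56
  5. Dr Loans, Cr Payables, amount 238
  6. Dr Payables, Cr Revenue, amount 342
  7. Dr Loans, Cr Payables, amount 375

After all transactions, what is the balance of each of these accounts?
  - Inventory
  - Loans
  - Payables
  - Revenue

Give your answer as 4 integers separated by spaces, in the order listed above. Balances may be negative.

After txn 1 (Dr Revenue, Cr Payables, amount 440): Payables=-440 Revenue=440
After txn 2 (Dr Payables, Cr Loans, amount 245): Loans=-245 Payables=-195 Revenue=440
After txn 3 (Dr Loans, Cr Payables, amount 183): Loans=-62 Payables=-378 Revenue=440
After txn 4 (Dr Revenue, Cr Inventory, amount 56): Inventory=-56 Loans=-62 Payables=-378 Revenue=496
After txn 5 (Dr Loans, Cr Payables, amount 238): Inventory=-56 Loans=176 Payables=-616 Revenue=496
After txn 6 (Dr Payables, Cr Revenue, amount 342): Inventory=-56 Loans=176 Payables=-274 Revenue=154
After txn 7 (Dr Loans, Cr Payables, amount 375): Inventory=-56 Loans=551 Payables=-649 Revenue=154

Answer: -56 551 -649 154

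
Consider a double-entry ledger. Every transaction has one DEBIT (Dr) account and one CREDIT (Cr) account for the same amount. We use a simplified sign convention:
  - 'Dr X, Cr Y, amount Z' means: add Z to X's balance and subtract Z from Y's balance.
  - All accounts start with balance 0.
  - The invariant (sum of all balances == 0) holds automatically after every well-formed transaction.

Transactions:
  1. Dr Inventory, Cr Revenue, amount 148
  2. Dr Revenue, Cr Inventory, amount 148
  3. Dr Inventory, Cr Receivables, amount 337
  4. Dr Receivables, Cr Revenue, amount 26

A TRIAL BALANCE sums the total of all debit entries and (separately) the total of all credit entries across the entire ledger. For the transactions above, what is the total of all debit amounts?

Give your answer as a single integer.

Answer: 659

Derivation:
Txn 1: debit+=148
Txn 2: debit+=148
Txn 3: debit+=337
Txn 4: debit+=26
Total debits = 659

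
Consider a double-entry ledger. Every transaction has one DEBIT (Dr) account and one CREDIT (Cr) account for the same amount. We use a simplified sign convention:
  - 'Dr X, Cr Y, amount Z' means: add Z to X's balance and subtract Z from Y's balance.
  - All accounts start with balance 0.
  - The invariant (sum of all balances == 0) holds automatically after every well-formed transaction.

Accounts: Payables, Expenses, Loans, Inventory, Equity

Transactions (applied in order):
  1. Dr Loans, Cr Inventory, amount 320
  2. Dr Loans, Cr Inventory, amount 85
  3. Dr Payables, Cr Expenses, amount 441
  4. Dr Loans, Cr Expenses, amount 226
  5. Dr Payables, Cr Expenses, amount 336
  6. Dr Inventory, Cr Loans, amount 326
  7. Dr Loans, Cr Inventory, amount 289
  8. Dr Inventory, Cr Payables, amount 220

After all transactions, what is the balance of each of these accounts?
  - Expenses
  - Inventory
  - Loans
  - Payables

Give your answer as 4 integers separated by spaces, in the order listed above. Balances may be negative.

After txn 1 (Dr Loans, Cr Inventory, amount 320): Inventory=-320 Loans=320
After txn 2 (Dr Loans, Cr Inventory, amount 85): Inventory=-405 Loans=405
After txn 3 (Dr Payables, Cr Expenses, amount 441): Expenses=-441 Inventory=-405 Loans=405 Payables=441
After txn 4 (Dr Loans, Cr Expenses, amount 226): Expenses=-667 Inventory=-405 Loans=631 Payables=441
After txn 5 (Dr Payables, Cr Expenses, amount 336): Expenses=-1003 Inventory=-405 Loans=631 Payables=777
After txn 6 (Dr Inventory, Cr Loans, amount 326): Expenses=-1003 Inventory=-79 Loans=305 Payables=777
After txn 7 (Dr Loans, Cr Inventory, amount 289): Expenses=-1003 Inventory=-368 Loans=594 Payables=777
After txn 8 (Dr Inventory, Cr Payables, amount 220): Expenses=-1003 Inventory=-148 Loans=594 Payables=557

Answer: -1003 -148 594 557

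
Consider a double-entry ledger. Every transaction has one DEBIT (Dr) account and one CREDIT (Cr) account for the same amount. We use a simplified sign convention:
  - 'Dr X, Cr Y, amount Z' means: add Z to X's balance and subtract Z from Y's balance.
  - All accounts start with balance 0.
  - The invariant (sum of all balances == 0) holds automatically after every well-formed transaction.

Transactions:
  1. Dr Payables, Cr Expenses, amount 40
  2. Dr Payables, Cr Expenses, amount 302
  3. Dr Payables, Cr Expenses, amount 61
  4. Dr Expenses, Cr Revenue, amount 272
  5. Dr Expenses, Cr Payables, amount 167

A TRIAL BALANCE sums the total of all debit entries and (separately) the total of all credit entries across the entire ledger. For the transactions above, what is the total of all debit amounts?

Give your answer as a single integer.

Answer: 842

Derivation:
Txn 1: debit+=40
Txn 2: debit+=302
Txn 3: debit+=61
Txn 4: debit+=272
Txn 5: debit+=167
Total debits = 842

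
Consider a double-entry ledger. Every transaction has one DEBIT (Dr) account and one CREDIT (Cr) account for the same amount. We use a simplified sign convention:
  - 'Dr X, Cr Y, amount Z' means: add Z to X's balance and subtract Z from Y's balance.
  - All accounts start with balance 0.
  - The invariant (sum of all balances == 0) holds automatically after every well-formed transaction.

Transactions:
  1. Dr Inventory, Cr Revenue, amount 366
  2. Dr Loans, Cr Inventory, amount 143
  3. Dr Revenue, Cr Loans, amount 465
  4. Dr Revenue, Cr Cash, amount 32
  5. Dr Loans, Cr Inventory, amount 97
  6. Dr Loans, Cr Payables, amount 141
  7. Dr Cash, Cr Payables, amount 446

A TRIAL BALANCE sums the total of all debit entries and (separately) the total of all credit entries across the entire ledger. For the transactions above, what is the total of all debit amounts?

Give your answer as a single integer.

Txn 1: debit+=366
Txn 2: debit+=143
Txn 3: debit+=465
Txn 4: debit+=32
Txn 5: debit+=97
Txn 6: debit+=141
Txn 7: debit+=446
Total debits = 1690

Answer: 1690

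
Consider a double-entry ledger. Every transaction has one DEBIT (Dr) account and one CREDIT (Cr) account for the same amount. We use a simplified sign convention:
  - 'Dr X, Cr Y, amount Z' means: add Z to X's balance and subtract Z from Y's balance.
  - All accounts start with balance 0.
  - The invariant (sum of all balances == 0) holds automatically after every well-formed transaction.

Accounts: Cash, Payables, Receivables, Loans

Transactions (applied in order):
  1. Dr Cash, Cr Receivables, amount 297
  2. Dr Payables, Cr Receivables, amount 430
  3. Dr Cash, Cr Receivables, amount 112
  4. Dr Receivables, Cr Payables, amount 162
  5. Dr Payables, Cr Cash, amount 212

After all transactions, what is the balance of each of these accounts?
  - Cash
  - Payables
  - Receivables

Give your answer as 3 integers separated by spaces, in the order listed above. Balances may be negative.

Answer: 197 480 -677

Derivation:
After txn 1 (Dr Cash, Cr Receivables, amount 297): Cash=297 Receivables=-297
After txn 2 (Dr Payables, Cr Receivables, amount 430): Cash=297 Payables=430 Receivables=-727
After txn 3 (Dr Cash, Cr Receivables, amount 112): Cash=409 Payables=430 Receivables=-839
After txn 4 (Dr Receivables, Cr Payables, amount 162): Cash=409 Payables=268 Receivables=-677
After txn 5 (Dr Payables, Cr Cash, amount 212): Cash=197 Payables=480 Receivables=-677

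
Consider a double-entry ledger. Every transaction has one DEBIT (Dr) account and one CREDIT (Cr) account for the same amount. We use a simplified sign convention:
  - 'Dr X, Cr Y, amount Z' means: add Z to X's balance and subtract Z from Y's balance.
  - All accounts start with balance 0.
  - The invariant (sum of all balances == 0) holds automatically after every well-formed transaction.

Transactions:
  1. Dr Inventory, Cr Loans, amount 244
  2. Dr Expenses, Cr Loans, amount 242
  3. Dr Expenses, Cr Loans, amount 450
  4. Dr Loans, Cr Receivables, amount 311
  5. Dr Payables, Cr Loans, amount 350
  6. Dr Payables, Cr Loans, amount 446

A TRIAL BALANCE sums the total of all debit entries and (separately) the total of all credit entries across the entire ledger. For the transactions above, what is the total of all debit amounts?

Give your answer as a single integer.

Answer: 2043

Derivation:
Txn 1: debit+=244
Txn 2: debit+=242
Txn 3: debit+=450
Txn 4: debit+=311
Txn 5: debit+=350
Txn 6: debit+=446
Total debits = 2043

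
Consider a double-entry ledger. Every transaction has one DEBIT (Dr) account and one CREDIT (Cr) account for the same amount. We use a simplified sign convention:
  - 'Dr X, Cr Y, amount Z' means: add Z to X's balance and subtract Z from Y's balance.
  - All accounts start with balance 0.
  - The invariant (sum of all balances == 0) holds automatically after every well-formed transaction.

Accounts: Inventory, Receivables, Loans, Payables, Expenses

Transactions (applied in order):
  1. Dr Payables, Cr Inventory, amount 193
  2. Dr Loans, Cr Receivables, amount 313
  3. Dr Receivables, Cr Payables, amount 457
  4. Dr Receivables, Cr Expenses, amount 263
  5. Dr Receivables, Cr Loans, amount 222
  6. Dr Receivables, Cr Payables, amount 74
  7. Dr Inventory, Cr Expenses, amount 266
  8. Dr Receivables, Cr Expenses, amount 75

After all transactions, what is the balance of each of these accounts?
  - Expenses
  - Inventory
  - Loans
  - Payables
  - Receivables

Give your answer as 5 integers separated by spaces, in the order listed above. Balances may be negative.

Answer: -604 73 91 -338 778

Derivation:
After txn 1 (Dr Payables, Cr Inventory, amount 193): Inventory=-193 Payables=193
After txn 2 (Dr Loans, Cr Receivables, amount 313): Inventory=-193 Loans=313 Payables=193 Receivables=-313
After txn 3 (Dr Receivables, Cr Payables, amount 457): Inventory=-193 Loans=313 Payables=-264 Receivables=144
After txn 4 (Dr Receivables, Cr Expenses, amount 263): Expenses=-263 Inventory=-193 Loans=313 Payables=-264 Receivables=407
After txn 5 (Dr Receivables, Cr Loans, amount 222): Expenses=-263 Inventory=-193 Loans=91 Payables=-264 Receivables=629
After txn 6 (Dr Receivables, Cr Payables, amount 74): Expenses=-263 Inventory=-193 Loans=91 Payables=-338 Receivables=703
After txn 7 (Dr Inventory, Cr Expenses, amount 266): Expenses=-529 Inventory=73 Loans=91 Payables=-338 Receivables=703
After txn 8 (Dr Receivables, Cr Expenses, amount 75): Expenses=-604 Inventory=73 Loans=91 Payables=-338 Receivables=778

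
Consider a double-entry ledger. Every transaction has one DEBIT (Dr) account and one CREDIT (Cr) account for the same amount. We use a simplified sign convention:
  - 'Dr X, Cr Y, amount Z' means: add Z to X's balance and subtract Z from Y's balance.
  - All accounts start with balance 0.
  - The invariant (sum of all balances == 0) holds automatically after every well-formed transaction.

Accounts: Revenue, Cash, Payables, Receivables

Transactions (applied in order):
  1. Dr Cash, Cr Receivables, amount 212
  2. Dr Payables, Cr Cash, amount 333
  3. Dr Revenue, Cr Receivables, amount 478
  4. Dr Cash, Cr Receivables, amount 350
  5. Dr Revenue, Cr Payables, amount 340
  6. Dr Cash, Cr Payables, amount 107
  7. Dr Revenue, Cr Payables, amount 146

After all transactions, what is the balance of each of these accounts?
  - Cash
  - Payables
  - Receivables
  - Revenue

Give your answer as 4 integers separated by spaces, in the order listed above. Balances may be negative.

Answer: 336 -260 -1040 964

Derivation:
After txn 1 (Dr Cash, Cr Receivables, amount 212): Cash=212 Receivables=-212
After txn 2 (Dr Payables, Cr Cash, amount 333): Cash=-121 Payables=333 Receivables=-212
After txn 3 (Dr Revenue, Cr Receivables, amount 478): Cash=-121 Payables=333 Receivables=-690 Revenue=478
After txn 4 (Dr Cash, Cr Receivables, amount 350): Cash=229 Payables=333 Receivables=-1040 Revenue=478
After txn 5 (Dr Revenue, Cr Payables, amount 340): Cash=229 Payables=-7 Receivables=-1040 Revenue=818
After txn 6 (Dr Cash, Cr Payables, amount 107): Cash=336 Payables=-114 Receivables=-1040 Revenue=818
After txn 7 (Dr Revenue, Cr Payables, amount 146): Cash=336 Payables=-260 Receivables=-1040 Revenue=964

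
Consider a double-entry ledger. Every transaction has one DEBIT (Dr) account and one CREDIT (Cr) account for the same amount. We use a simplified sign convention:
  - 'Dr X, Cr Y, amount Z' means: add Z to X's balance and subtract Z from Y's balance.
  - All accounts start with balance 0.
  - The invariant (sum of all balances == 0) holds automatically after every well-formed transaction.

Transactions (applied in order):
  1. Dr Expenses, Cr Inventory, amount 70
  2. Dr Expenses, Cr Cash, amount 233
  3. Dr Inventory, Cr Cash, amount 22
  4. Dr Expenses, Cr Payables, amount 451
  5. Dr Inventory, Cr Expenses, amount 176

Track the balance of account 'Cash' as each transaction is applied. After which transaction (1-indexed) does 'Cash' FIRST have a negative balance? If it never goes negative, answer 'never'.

After txn 1: Cash=0
After txn 2: Cash=-233

Answer: 2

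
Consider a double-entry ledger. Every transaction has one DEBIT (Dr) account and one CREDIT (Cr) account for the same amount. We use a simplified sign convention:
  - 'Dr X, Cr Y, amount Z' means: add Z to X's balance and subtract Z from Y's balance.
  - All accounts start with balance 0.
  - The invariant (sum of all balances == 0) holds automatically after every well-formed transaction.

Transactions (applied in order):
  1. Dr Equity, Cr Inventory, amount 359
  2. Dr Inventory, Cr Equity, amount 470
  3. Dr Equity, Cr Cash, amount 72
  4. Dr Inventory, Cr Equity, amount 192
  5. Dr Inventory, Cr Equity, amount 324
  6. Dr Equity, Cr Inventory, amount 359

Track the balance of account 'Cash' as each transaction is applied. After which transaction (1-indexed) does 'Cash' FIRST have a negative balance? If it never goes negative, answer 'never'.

Answer: 3

Derivation:
After txn 1: Cash=0
After txn 2: Cash=0
After txn 3: Cash=-72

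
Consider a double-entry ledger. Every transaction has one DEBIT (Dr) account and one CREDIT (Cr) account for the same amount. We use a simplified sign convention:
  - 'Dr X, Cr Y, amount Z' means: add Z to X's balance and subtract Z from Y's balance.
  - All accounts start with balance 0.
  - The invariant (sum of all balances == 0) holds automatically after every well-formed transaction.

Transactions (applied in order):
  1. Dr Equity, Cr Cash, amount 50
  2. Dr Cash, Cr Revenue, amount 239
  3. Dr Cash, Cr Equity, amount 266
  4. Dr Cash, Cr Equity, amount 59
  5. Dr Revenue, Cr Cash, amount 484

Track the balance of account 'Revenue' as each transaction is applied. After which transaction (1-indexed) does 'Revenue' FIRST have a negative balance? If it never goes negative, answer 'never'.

After txn 1: Revenue=0
After txn 2: Revenue=-239

Answer: 2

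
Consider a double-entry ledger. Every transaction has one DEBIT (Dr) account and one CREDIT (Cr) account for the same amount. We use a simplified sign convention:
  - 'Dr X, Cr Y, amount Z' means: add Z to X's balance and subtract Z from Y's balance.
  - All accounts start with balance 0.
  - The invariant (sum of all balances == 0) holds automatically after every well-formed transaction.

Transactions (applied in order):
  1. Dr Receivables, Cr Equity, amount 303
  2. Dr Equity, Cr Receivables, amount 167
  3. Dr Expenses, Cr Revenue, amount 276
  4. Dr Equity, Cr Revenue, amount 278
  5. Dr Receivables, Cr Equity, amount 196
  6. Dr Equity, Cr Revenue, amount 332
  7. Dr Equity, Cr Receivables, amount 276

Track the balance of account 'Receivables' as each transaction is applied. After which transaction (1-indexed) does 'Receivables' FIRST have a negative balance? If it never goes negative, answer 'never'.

Answer: never

Derivation:
After txn 1: Receivables=303
After txn 2: Receivables=136
After txn 3: Receivables=136
After txn 4: Receivables=136
After txn 5: Receivables=332
After txn 6: Receivables=332
After txn 7: Receivables=56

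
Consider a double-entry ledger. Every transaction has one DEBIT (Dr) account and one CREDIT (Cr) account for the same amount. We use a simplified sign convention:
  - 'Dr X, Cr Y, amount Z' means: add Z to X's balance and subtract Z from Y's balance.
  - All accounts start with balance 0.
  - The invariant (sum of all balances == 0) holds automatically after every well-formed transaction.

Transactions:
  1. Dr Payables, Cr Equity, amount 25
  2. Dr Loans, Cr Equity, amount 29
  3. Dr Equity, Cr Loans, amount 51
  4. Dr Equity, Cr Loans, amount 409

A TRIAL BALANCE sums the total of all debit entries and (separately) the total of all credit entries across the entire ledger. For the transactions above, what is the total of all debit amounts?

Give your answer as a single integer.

Answer: 514

Derivation:
Txn 1: debit+=25
Txn 2: debit+=29
Txn 3: debit+=51
Txn 4: debit+=409
Total debits = 514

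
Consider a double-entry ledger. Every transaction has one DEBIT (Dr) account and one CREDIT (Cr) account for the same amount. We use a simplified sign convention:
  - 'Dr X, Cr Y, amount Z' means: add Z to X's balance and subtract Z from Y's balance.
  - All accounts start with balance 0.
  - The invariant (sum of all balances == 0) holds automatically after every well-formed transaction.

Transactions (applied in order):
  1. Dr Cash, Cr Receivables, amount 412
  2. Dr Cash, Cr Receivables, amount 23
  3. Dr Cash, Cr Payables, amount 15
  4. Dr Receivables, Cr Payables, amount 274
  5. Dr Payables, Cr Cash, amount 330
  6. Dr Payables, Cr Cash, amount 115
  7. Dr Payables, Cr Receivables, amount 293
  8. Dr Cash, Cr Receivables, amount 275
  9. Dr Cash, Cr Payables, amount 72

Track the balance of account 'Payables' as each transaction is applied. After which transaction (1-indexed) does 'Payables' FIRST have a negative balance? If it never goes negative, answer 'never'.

After txn 1: Payables=0
After txn 2: Payables=0
After txn 3: Payables=-15

Answer: 3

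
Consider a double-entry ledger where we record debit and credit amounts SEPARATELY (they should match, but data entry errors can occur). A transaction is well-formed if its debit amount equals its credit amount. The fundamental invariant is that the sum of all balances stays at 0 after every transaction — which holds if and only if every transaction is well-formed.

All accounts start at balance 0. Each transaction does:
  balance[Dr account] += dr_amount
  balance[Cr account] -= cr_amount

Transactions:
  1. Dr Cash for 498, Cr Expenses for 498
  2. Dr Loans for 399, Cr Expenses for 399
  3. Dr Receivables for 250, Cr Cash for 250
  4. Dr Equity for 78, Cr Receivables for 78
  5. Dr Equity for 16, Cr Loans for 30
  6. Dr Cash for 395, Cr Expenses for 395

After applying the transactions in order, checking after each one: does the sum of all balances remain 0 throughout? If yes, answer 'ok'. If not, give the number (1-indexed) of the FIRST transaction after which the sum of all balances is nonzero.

After txn 1: dr=498 cr=498 sum_balances=0
After txn 2: dr=399 cr=399 sum_balances=0
After txn 3: dr=250 cr=250 sum_balances=0
After txn 4: dr=78 cr=78 sum_balances=0
After txn 5: dr=16 cr=30 sum_balances=-14
After txn 6: dr=395 cr=395 sum_balances=-14

Answer: 5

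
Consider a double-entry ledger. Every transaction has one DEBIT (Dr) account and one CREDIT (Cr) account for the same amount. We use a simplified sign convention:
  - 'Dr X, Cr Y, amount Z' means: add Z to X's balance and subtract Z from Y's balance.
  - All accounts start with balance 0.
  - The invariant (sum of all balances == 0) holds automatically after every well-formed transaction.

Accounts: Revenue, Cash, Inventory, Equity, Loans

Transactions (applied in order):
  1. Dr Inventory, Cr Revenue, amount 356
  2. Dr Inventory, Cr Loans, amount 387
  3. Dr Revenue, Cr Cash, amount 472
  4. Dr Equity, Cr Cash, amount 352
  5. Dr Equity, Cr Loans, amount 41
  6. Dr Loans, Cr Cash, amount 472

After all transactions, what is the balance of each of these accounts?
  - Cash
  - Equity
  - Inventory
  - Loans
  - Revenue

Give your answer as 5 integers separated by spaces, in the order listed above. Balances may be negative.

After txn 1 (Dr Inventory, Cr Revenue, amount 356): Inventory=356 Revenue=-356
After txn 2 (Dr Inventory, Cr Loans, amount 387): Inventory=743 Loans=-387 Revenue=-356
After txn 3 (Dr Revenue, Cr Cash, amount 472): Cash=-472 Inventory=743 Loans=-387 Revenue=116
After txn 4 (Dr Equity, Cr Cash, amount 352): Cash=-824 Equity=352 Inventory=743 Loans=-387 Revenue=116
After txn 5 (Dr Equity, Cr Loans, amount 41): Cash=-824 Equity=393 Inventory=743 Loans=-428 Revenue=116
After txn 6 (Dr Loans, Cr Cash, amount 472): Cash=-1296 Equity=393 Inventory=743 Loans=44 Revenue=116

Answer: -1296 393 743 44 116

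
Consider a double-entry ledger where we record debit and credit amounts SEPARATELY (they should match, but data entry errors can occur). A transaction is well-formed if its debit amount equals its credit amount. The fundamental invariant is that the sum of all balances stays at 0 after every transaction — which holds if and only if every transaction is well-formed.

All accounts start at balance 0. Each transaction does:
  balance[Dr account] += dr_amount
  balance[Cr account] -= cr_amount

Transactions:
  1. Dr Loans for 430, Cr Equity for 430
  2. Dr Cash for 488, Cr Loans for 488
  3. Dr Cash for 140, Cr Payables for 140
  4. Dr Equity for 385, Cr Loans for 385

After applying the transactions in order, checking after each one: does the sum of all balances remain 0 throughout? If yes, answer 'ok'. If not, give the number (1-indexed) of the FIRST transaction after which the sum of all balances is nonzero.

After txn 1: dr=430 cr=430 sum_balances=0
After txn 2: dr=488 cr=488 sum_balances=0
After txn 3: dr=140 cr=140 sum_balances=0
After txn 4: dr=385 cr=385 sum_balances=0

Answer: ok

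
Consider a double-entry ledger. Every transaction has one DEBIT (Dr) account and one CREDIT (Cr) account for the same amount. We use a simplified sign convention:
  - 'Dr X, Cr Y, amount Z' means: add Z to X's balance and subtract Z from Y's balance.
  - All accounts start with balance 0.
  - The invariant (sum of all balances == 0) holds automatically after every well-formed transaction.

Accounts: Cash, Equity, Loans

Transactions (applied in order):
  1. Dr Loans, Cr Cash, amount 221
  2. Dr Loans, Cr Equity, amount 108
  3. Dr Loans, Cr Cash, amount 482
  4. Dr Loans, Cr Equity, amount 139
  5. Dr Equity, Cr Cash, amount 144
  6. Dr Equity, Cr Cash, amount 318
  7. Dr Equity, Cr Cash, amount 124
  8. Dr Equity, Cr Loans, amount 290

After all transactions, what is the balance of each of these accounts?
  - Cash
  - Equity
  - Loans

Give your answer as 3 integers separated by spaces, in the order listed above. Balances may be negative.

Answer: -1289 629 660

Derivation:
After txn 1 (Dr Loans, Cr Cash, amount 221): Cash=-221 Loans=221
After txn 2 (Dr Loans, Cr Equity, amount 108): Cash=-221 Equity=-108 Loans=329
After txn 3 (Dr Loans, Cr Cash, amount 482): Cash=-703 Equity=-108 Loans=811
After txn 4 (Dr Loans, Cr Equity, amount 139): Cash=-703 Equity=-247 Loans=950
After txn 5 (Dr Equity, Cr Cash, amount 144): Cash=-847 Equity=-103 Loans=950
After txn 6 (Dr Equity, Cr Cash, amount 318): Cash=-1165 Equity=215 Loans=950
After txn 7 (Dr Equity, Cr Cash, amount 124): Cash=-1289 Equity=339 Loans=950
After txn 8 (Dr Equity, Cr Loans, amount 290): Cash=-1289 Equity=629 Loans=660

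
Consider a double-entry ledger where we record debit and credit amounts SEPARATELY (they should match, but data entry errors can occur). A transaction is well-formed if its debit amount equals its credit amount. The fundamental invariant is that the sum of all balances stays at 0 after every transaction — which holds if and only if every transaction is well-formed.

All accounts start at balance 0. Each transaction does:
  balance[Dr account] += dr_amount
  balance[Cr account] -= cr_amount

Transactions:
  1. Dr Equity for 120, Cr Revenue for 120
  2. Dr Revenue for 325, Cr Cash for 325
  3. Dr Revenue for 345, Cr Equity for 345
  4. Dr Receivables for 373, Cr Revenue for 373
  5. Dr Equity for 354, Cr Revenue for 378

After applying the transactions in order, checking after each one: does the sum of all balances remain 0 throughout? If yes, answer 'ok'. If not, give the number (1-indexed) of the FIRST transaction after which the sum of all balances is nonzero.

After txn 1: dr=120 cr=120 sum_balances=0
After txn 2: dr=325 cr=325 sum_balances=0
After txn 3: dr=345 cr=345 sum_balances=0
After txn 4: dr=373 cr=373 sum_balances=0
After txn 5: dr=354 cr=378 sum_balances=-24

Answer: 5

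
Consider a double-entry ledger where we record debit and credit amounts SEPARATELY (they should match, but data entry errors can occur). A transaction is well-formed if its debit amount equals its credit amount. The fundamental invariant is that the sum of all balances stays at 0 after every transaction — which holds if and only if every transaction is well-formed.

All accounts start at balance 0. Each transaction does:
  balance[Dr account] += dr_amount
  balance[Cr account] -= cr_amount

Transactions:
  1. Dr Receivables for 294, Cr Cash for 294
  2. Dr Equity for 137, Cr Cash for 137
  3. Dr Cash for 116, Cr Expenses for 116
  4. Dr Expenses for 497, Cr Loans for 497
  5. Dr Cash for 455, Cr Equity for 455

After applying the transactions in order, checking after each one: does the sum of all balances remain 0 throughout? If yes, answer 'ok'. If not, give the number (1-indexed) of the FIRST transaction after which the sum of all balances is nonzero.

After txn 1: dr=294 cr=294 sum_balances=0
After txn 2: dr=137 cr=137 sum_balances=0
After txn 3: dr=116 cr=116 sum_balances=0
After txn 4: dr=497 cr=497 sum_balances=0
After txn 5: dr=455 cr=455 sum_balances=0

Answer: ok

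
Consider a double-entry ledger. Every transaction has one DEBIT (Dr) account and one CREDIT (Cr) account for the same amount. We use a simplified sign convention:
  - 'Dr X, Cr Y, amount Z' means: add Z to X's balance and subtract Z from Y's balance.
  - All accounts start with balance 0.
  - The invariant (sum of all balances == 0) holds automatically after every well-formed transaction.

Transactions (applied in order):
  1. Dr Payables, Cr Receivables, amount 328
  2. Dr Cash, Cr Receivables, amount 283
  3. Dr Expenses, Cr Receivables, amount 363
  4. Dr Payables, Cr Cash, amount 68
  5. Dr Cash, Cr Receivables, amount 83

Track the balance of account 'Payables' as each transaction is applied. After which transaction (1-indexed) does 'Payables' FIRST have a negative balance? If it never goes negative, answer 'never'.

Answer: never

Derivation:
After txn 1: Payables=328
After txn 2: Payables=328
After txn 3: Payables=328
After txn 4: Payables=396
After txn 5: Payables=396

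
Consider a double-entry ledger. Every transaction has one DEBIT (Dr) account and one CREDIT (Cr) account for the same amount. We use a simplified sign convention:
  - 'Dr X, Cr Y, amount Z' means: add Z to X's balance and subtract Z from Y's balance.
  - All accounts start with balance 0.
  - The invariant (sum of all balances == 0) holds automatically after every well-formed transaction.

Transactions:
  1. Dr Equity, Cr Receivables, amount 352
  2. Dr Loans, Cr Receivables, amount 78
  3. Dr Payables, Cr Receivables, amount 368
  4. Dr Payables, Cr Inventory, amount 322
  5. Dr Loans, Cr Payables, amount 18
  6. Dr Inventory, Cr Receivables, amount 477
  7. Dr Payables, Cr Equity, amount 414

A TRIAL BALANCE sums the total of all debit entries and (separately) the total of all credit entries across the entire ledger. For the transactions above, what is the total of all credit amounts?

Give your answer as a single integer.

Answer: 2029

Derivation:
Txn 1: credit+=352
Txn 2: credit+=78
Txn 3: credit+=368
Txn 4: credit+=322
Txn 5: credit+=18
Txn 6: credit+=477
Txn 7: credit+=414
Total credits = 2029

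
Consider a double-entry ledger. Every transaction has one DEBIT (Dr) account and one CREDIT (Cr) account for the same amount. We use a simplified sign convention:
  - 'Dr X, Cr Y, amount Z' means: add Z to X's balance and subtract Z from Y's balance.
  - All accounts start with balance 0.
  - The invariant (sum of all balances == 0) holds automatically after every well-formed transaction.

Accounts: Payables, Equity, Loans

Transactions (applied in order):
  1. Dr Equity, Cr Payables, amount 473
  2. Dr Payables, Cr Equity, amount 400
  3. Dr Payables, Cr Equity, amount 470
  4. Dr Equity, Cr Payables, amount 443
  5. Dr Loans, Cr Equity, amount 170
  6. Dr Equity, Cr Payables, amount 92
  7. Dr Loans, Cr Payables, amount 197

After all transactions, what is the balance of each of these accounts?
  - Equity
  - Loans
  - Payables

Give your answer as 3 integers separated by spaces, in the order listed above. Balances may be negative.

After txn 1 (Dr Equity, Cr Payables, amount 473): Equity=473 Payables=-473
After txn 2 (Dr Payables, Cr Equity, amount 400): Equity=73 Payables=-73
After txn 3 (Dr Payables, Cr Equity, amount 470): Equity=-397 Payables=397
After txn 4 (Dr Equity, Cr Payables, amount 443): Equity=46 Payables=-46
After txn 5 (Dr Loans, Cr Equity, amount 170): Equity=-124 Loans=170 Payables=-46
After txn 6 (Dr Equity, Cr Payables, amount 92): Equity=-32 Loans=170 Payables=-138
After txn 7 (Dr Loans, Cr Payables, amount 197): Equity=-32 Loans=367 Payables=-335

Answer: -32 367 -335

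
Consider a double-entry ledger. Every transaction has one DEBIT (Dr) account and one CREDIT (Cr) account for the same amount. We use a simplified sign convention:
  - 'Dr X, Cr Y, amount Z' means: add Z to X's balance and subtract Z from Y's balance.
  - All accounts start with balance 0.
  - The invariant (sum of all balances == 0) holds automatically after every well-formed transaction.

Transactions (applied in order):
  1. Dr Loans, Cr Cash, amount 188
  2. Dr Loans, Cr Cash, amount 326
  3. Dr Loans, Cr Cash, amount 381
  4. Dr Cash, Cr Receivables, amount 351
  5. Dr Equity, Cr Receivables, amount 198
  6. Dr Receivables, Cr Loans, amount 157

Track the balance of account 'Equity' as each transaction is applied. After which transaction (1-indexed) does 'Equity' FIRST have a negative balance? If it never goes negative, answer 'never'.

After txn 1: Equity=0
After txn 2: Equity=0
After txn 3: Equity=0
After txn 4: Equity=0
After txn 5: Equity=198
After txn 6: Equity=198

Answer: never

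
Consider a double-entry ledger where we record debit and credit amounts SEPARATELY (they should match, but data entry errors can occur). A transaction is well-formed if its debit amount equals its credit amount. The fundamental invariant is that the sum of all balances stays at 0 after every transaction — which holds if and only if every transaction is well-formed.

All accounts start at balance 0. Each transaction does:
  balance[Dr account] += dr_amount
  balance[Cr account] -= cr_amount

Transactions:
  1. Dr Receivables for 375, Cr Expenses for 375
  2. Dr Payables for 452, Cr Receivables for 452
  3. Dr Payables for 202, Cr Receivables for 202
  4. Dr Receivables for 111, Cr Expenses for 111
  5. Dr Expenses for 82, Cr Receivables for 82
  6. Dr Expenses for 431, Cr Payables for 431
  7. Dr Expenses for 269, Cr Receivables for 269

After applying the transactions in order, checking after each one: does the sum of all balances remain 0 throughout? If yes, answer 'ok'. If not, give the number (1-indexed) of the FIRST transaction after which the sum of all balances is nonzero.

After txn 1: dr=375 cr=375 sum_balances=0
After txn 2: dr=452 cr=452 sum_balances=0
After txn 3: dr=202 cr=202 sum_balances=0
After txn 4: dr=111 cr=111 sum_balances=0
After txn 5: dr=82 cr=82 sum_balances=0
After txn 6: dr=431 cr=431 sum_balances=0
After txn 7: dr=269 cr=269 sum_balances=0

Answer: ok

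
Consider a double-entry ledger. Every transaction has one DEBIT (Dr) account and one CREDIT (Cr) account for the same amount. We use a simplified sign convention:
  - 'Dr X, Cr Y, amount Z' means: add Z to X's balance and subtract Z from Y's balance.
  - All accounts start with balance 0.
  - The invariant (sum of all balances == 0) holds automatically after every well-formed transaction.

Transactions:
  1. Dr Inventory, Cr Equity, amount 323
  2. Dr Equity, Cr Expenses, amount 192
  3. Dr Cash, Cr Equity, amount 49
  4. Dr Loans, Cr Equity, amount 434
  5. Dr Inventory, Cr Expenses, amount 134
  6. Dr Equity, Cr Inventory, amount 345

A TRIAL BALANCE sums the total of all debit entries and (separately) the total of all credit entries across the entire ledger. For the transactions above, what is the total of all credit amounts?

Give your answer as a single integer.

Txn 1: credit+=323
Txn 2: credit+=192
Txn 3: credit+=49
Txn 4: credit+=434
Txn 5: credit+=134
Txn 6: credit+=345
Total credits = 1477

Answer: 1477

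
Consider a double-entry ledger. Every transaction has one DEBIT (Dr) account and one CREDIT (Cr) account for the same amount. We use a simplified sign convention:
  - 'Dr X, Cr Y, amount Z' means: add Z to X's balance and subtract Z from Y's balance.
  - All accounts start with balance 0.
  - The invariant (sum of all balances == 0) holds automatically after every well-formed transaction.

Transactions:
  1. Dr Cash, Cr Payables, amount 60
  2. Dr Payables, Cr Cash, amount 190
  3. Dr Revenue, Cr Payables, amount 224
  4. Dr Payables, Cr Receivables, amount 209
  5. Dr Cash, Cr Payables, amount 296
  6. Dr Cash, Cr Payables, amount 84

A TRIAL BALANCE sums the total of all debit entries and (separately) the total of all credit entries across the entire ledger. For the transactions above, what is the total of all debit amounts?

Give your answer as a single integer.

Txn 1: debit+=60
Txn 2: debit+=190
Txn 3: debit+=224
Txn 4: debit+=209
Txn 5: debit+=296
Txn 6: debit+=84
Total debits = 1063

Answer: 1063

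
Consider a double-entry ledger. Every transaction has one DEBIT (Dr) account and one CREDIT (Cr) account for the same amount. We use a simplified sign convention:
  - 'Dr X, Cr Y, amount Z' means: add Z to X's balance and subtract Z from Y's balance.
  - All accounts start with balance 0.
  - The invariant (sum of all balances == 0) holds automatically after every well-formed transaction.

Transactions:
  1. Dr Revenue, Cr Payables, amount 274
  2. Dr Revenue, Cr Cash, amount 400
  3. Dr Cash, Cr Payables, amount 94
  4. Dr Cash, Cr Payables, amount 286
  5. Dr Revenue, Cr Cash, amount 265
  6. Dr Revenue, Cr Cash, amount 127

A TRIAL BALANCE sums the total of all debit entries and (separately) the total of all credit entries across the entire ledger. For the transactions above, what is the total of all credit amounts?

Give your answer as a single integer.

Answer: 1446

Derivation:
Txn 1: credit+=274
Txn 2: credit+=400
Txn 3: credit+=94
Txn 4: credit+=286
Txn 5: credit+=265
Txn 6: credit+=127
Total credits = 1446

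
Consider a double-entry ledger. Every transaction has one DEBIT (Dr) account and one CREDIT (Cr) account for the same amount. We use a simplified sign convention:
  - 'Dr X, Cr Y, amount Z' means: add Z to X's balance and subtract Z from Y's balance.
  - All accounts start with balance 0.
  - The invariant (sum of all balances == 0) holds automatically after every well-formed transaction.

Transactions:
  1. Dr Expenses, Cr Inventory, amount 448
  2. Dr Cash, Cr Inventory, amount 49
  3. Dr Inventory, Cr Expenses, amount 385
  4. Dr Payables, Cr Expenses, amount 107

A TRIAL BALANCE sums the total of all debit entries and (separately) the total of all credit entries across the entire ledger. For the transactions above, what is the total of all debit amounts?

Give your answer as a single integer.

Txn 1: debit+=448
Txn 2: debit+=49
Txn 3: debit+=385
Txn 4: debit+=107
Total debits = 989

Answer: 989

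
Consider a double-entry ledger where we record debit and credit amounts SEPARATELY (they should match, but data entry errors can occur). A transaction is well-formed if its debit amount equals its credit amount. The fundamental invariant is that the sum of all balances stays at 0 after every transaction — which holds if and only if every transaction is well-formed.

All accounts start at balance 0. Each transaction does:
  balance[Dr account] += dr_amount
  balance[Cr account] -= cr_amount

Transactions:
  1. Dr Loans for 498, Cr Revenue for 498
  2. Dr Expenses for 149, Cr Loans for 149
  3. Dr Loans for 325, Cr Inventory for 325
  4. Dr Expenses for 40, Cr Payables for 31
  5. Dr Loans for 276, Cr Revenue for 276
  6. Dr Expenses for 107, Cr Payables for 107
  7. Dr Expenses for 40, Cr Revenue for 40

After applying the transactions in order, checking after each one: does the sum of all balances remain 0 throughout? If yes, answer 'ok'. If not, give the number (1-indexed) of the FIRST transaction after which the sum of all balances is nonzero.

After txn 1: dr=498 cr=498 sum_balances=0
After txn 2: dr=149 cr=149 sum_balances=0
After txn 3: dr=325 cr=325 sum_balances=0
After txn 4: dr=40 cr=31 sum_balances=9
After txn 5: dr=276 cr=276 sum_balances=9
After txn 6: dr=107 cr=107 sum_balances=9
After txn 7: dr=40 cr=40 sum_balances=9

Answer: 4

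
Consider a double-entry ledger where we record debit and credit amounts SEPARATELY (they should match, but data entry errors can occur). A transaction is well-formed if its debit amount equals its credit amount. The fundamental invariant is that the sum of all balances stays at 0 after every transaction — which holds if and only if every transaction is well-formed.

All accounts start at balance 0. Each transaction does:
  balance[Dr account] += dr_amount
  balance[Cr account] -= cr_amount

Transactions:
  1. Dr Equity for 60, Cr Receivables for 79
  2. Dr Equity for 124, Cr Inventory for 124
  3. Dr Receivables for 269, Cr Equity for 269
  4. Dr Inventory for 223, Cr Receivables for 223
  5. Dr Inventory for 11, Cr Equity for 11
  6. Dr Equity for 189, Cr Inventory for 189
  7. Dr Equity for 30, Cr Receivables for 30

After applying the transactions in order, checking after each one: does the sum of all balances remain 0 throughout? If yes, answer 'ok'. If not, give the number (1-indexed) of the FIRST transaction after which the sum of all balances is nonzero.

Answer: 1

Derivation:
After txn 1: dr=60 cr=79 sum_balances=-19
After txn 2: dr=124 cr=124 sum_balances=-19
After txn 3: dr=269 cr=269 sum_balances=-19
After txn 4: dr=223 cr=223 sum_balances=-19
After txn 5: dr=11 cr=11 sum_balances=-19
After txn 6: dr=189 cr=189 sum_balances=-19
After txn 7: dr=30 cr=30 sum_balances=-19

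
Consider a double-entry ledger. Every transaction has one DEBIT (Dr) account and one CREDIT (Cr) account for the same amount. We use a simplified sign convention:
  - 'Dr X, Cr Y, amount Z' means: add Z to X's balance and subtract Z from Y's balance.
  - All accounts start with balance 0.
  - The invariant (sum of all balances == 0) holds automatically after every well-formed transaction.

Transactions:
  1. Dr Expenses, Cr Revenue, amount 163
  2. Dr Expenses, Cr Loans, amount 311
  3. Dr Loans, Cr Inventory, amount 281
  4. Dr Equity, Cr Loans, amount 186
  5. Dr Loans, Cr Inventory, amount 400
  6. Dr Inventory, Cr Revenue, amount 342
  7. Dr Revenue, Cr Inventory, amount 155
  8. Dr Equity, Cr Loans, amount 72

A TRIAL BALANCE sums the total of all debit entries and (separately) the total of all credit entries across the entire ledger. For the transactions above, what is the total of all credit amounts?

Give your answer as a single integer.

Txn 1: credit+=163
Txn 2: credit+=311
Txn 3: credit+=281
Txn 4: credit+=186
Txn 5: credit+=400
Txn 6: credit+=342
Txn 7: credit+=155
Txn 8: credit+=72
Total credits = 1910

Answer: 1910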